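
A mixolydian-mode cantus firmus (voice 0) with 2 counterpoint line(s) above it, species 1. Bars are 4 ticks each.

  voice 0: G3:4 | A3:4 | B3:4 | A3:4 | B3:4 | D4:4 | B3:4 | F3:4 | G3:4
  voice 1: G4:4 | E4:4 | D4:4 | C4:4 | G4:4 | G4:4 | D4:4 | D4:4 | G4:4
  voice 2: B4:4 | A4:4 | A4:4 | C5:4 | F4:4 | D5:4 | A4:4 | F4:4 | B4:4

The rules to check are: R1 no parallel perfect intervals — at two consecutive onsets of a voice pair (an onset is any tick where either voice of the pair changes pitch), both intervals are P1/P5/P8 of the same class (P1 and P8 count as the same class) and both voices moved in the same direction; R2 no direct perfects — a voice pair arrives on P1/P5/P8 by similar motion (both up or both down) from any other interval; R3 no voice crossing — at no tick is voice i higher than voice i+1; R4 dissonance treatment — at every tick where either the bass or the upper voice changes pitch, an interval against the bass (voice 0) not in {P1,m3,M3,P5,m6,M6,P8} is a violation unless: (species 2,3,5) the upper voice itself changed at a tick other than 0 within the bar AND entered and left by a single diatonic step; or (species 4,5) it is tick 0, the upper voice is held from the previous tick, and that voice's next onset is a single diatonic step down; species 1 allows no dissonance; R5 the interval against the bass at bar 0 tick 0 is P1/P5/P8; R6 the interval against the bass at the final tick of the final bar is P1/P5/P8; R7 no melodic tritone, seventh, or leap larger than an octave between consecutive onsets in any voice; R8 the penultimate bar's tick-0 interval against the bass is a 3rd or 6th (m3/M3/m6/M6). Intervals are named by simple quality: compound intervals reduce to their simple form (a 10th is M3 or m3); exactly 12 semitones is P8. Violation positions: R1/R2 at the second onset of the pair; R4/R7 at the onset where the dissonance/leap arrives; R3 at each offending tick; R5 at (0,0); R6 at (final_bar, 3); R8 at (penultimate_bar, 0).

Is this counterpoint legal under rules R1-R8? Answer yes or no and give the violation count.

bar 0: v0=G3 v1=G4 v2=B4 (M3)
bar 1: v0=A3 v1=E4 v2=A4 (P8)
bar 2: v0=B3 v1=D4 v2=A4 (m7)
bar 3: v0=A3 v1=C4 v2=C5 (m3)
bar 4: v0=B3 v1=G4 v2=F4 (TT)
bar 5: v0=D4 v1=G4 v2=D5 (P8)
bar 6: v0=B3 v1=D4 v2=A4 (m7)
bar 7: v0=F3 v1=D4 v2=F4 (P8)
bar 8: v0=G3 v1=G4 v2=B4 (M3)
  R5 @ bar0.0: opens on M3
  R4 @ bar2.0: B3/A4 m7 untreated
  R3 @ bar4.0: G4 above F4
  R4 @ bar4.0: B3/F4 TT untreated
  R3 @ bar4.1: G4 above F4
  R3 @ bar4.2: G4 above F4
  R3 @ bar4.3: G4 above F4
  R2 @ bar5.0: B3/F4 TT -> D4/D5 P8 similar
  R4 @ bar5.0: D4/G4 P4 untreated
  R1 @ bar6.0: G4/D5 P5 -> D4/A4 P5 similar
  R4 @ bar6.0: B3/A4 m7 untreated
  R2 @ bar7.0: B3/A4 m7 -> F3/F4 P8 similar
  R7 @ bar7.0: B3->F3 leap 6st
  R8 @ bar7.0: penult P8 not 3rd/6th
  R2 @ bar8.0: F3/D4 M6 -> G3/G4 P8 similar
  R7 @ bar8.0: F4->B4 leap 6st
  R6 @ bar8.3: closes on M3

No (17 violations)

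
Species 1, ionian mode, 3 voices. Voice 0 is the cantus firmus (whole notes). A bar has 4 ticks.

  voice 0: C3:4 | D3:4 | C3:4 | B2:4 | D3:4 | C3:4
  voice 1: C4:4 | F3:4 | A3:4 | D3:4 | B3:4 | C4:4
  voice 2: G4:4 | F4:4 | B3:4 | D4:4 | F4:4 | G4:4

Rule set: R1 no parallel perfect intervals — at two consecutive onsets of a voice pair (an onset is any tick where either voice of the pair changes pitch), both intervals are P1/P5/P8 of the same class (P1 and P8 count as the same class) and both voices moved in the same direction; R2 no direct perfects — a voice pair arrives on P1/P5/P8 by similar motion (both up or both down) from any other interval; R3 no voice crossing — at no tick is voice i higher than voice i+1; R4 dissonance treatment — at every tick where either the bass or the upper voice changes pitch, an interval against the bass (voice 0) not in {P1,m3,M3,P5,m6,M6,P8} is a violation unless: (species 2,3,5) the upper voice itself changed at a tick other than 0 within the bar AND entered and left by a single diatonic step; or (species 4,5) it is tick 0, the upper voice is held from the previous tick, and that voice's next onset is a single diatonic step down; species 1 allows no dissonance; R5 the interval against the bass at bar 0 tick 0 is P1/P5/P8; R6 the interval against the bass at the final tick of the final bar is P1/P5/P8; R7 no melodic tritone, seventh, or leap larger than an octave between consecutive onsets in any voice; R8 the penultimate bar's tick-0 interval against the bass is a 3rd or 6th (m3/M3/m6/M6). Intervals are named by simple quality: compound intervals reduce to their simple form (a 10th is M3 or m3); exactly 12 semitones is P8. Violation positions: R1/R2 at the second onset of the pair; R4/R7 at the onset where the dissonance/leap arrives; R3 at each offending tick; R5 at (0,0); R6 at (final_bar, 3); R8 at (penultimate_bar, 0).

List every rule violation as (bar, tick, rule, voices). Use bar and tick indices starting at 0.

(1, 0, R2, (1, 2))
(2, 0, R4, (0, 2))
(2, 0, R7, (2,))
(5, 0, R2, (1, 2))

bar 0: v0=C3 v1=C4 v2=G4 downbeat P5
bar 1: v0=D3 v1=F3 v2=F4 downbeat m3
bar 2: v0=C3 v1=A3 v2=B3 downbeat M7
bar 3: v0=B2 v1=D3 v2=D4 downbeat m3
bar 4: v0=D3 v1=B3 v2=F4 downbeat m3
bar 5: v0=C3 v1=C4 v2=G4 downbeat P5
  -> R2 @ bar 1 tick 0 v(1, 2): C4/G4 P5 -> F3/F4 P8 similar
  -> R4 @ bar 2 tick 0 v(0, 2): C3/B3 M7 untreated
  -> R7 @ bar 2 tick 0 v(2,): F4->B3 leap 6st
  -> R2 @ bar 5 tick 0 v(1, 2): B3/F4 TT -> C4/G4 P5 similar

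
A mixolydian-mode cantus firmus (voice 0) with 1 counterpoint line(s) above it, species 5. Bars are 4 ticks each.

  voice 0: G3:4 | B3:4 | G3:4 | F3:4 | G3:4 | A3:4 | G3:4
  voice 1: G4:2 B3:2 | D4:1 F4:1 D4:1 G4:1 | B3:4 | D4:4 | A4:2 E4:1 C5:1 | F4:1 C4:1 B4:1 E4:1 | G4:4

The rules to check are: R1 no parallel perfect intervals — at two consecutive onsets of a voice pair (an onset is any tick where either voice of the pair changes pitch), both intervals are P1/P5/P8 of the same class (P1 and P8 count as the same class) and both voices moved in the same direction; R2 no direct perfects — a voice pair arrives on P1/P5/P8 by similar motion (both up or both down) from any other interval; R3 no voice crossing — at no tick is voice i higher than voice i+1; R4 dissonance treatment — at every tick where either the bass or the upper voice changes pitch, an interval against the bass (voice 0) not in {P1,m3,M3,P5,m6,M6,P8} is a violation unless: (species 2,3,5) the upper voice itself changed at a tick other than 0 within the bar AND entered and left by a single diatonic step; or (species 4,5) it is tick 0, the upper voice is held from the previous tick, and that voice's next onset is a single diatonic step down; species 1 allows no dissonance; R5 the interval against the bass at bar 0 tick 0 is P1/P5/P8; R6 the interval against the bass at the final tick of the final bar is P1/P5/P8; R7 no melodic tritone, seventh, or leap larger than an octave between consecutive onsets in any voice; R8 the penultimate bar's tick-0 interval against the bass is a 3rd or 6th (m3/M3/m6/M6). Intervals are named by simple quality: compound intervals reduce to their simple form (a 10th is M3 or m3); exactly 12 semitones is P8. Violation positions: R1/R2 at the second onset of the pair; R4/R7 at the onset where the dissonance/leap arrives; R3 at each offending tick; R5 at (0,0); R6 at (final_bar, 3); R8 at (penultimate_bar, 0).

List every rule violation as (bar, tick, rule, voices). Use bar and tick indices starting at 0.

bar 0: v0=G3 v1=G4 downbeat P8
bar 1: v0=B3 v1=D4 downbeat m3
bar 2: v0=G3 v1=B3 downbeat M3
bar 3: v0=F3 v1=D4 downbeat M6
bar 4: v0=G3 v1=A4 downbeat M2
bar 5: v0=A3 v1=F4 downbeat m6
bar 6: v0=G3 v1=G4 downbeat P8
  -> R4 @ bar 1 tick 1 v(0, 1): B3/F4 TT untreated
  -> R4 @ bar 4 tick 0 v(0, 1): G3/A4 M2 untreated
  -> R4 @ bar 4 tick 3 v(0, 1): G3/C5 P4 untreated
  -> R4 @ bar 5 tick 2 v(0, 1): A3/B4 M2 untreated
  -> R7 @ bar 5 tick 2 v(1,): C4->B4 leap 11st

(1, 1, R4, (0, 1))
(4, 0, R4, (0, 1))
(4, 3, R4, (0, 1))
(5, 2, R4, (0, 1))
(5, 2, R7, (1,))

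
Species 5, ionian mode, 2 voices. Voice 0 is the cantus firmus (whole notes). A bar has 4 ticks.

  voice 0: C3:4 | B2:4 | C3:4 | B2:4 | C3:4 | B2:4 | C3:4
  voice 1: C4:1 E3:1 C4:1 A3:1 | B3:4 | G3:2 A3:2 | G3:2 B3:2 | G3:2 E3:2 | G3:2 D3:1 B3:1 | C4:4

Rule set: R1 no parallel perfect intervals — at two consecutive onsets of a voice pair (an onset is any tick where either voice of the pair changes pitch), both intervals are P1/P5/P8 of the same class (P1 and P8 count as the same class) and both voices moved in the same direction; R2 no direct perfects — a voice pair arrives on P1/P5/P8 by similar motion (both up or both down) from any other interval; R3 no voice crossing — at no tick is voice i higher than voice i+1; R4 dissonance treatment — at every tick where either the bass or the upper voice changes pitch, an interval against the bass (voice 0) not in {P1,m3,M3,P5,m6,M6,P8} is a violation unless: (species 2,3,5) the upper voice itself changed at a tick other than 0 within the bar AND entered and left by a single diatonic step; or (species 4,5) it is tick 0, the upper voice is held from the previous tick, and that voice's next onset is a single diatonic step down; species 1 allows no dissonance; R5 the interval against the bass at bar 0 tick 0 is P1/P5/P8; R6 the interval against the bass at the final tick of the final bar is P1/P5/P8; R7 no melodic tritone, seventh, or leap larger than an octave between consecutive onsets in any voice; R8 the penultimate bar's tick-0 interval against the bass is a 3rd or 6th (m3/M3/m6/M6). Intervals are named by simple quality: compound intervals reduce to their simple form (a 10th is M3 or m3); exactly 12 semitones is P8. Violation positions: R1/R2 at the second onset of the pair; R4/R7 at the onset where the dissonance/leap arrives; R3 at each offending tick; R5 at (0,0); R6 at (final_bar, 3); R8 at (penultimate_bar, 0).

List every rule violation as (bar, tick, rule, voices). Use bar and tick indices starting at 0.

(6, 0, R1, (0, 1))

bar 0: v0=C3 v1=C4 downbeat P8
bar 1: v0=B2 v1=B3 downbeat P8
bar 2: v0=C3 v1=G3 downbeat P5
bar 3: v0=B2 v1=G3 downbeat m6
bar 4: v0=C3 v1=G3 downbeat P5
bar 5: v0=B2 v1=G3 downbeat m6
bar 6: v0=C3 v1=C4 downbeat P8
  -> R1 @ bar 6 tick 0 v(0, 1): B2/B3 P8 -> C3/C4 P8 similar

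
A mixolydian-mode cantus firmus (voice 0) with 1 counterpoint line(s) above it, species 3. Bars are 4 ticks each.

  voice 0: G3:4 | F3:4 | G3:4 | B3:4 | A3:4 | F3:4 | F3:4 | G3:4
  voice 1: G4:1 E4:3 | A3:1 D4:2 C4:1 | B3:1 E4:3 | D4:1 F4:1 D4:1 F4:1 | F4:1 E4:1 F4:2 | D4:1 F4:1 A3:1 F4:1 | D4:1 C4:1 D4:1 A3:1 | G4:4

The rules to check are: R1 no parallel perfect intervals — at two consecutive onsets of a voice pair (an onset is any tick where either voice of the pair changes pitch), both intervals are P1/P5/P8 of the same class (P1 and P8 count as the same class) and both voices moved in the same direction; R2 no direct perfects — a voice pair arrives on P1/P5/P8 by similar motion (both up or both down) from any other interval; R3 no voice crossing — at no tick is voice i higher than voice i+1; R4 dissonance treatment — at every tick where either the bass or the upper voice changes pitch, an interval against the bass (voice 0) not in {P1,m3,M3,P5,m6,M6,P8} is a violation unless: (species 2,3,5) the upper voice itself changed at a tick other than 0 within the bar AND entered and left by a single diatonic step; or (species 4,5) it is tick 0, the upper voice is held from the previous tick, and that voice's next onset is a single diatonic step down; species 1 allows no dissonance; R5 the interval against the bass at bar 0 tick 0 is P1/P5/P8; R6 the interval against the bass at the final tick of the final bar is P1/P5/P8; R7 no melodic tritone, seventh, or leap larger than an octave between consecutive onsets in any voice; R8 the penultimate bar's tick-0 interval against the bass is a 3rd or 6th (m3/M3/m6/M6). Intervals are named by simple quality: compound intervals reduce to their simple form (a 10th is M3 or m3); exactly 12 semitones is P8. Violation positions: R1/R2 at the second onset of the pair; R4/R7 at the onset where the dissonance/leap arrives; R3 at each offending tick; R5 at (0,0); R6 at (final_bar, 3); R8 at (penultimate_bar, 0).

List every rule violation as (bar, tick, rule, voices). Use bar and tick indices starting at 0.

(3, 1, R4, (0, 1))
(3, 3, R4, (0, 1))
(7, 0, R2, (0, 1))
(7, 0, R7, (1,))

bar 0: v0=G3 v1=G4 downbeat P8
bar 1: v0=F3 v1=A3 downbeat M3
bar 2: v0=G3 v1=B3 downbeat M3
bar 3: v0=B3 v1=D4 downbeat m3
bar 4: v0=A3 v1=F4 downbeat m6
bar 5: v0=F3 v1=D4 downbeat M6
bar 6: v0=F3 v1=D4 downbeat M6
bar 7: v0=G3 v1=G4 downbeat P8
  -> R4 @ bar 3 tick 1 v(0, 1): B3/F4 TT untreated
  -> R4 @ bar 3 tick 3 v(0, 1): B3/F4 TT untreated
  -> R2 @ bar 7 tick 0 v(0, 1): F3/A3 M3 -> G3/G4 P8 similar
  -> R7 @ bar 7 tick 0 v(1,): A3->G4 leap 10st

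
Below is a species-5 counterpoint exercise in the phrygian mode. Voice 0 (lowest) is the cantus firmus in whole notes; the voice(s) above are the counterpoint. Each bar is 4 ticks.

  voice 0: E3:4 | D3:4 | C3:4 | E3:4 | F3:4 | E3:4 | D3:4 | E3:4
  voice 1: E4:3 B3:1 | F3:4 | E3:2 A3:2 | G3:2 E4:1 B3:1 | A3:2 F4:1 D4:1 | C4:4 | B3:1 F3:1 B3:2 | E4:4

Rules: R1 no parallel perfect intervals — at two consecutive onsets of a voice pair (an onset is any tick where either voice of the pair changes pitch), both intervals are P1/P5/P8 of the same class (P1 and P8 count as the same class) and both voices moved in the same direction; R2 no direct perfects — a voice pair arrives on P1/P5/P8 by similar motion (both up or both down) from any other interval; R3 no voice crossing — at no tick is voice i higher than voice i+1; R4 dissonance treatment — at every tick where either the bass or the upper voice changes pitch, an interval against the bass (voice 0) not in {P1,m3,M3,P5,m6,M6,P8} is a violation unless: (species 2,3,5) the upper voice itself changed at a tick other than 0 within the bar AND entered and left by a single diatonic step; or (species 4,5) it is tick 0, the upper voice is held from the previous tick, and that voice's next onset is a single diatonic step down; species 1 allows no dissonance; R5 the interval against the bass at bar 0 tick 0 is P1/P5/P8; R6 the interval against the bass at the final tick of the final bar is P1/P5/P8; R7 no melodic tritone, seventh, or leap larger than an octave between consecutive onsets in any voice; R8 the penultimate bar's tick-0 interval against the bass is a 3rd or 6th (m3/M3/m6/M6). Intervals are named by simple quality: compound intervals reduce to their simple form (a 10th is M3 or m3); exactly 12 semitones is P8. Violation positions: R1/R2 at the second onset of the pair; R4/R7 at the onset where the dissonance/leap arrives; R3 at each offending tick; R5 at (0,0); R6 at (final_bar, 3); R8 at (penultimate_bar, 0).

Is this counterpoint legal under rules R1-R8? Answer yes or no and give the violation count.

bar 0: v0=E3 v1=E4 (P8)
bar 1: v0=D3 v1=F3 (m3)
bar 2: v0=C3 v1=E3 (M3)
bar 3: v0=E3 v1=G3 (m3)
bar 4: v0=F3 v1=A3 (M3)
bar 5: v0=E3 v1=C4 (m6)
bar 6: v0=D3 v1=B3 (M6)
bar 7: v0=E3 v1=E4 (P8)
  R7 @ bar1.0: B3->F3 leap 6st
  R7 @ bar6.1: B3->F3 leap 6st
  R7 @ bar6.2: F3->B3 leap 6st
  R2 @ bar7.0: D3/B3 M6 -> E3/E4 P8 similar

No (4 violations)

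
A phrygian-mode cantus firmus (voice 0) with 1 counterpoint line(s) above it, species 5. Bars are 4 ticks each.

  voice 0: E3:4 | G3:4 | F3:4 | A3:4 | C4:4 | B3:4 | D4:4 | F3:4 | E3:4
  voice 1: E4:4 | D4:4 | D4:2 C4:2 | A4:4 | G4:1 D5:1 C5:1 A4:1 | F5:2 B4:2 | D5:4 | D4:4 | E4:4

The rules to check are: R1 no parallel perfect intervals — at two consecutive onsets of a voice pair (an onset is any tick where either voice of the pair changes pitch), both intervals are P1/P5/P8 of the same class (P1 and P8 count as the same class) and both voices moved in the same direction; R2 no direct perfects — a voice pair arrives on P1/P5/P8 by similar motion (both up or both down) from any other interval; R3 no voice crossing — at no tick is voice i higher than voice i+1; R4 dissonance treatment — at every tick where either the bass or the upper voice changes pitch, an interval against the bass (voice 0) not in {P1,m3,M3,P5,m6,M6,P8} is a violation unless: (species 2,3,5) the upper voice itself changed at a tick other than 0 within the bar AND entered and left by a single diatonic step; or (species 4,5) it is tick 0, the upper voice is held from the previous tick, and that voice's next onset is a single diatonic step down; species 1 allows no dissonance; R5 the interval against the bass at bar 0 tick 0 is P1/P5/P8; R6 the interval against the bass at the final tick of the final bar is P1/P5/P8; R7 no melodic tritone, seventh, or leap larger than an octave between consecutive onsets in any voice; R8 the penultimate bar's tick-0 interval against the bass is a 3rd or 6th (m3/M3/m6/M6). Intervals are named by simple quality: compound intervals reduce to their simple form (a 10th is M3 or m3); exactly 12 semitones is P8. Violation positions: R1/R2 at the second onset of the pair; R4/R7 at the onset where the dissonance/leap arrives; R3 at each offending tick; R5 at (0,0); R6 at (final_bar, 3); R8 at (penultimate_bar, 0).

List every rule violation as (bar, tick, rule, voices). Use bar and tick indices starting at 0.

(3, 0, R2, (0, 1))
(4, 1, R4, (0, 1))
(5, 0, R4, (0, 1))
(5, 2, R7, (1,))
(6, 0, R1, (0, 1))

bar 0: v0=E3 v1=E4 downbeat P8
bar 1: v0=G3 v1=D4 downbeat P5
bar 2: v0=F3 v1=D4 downbeat M6
bar 3: v0=A3 v1=A4 downbeat P8
bar 4: v0=C4 v1=G4 downbeat P5
bar 5: v0=B3 v1=F5 downbeat TT
bar 6: v0=D4 v1=D5 downbeat P8
bar 7: v0=F3 v1=D4 downbeat M6
bar 8: v0=E3 v1=E4 downbeat P8
  -> R2 @ bar 3 tick 0 v(0, 1): F3/C4 P5 -> A3/A4 P8 similar
  -> R4 @ bar 4 tick 1 v(0, 1): C4/D5 M2 untreated
  -> R4 @ bar 5 tick 0 v(0, 1): B3/F5 TT untreated
  -> R7 @ bar 5 tick 2 v(1,): F5->B4 leap 6st
  -> R1 @ bar 6 tick 0 v(0, 1): B3/B4 P8 -> D4/D5 P8 similar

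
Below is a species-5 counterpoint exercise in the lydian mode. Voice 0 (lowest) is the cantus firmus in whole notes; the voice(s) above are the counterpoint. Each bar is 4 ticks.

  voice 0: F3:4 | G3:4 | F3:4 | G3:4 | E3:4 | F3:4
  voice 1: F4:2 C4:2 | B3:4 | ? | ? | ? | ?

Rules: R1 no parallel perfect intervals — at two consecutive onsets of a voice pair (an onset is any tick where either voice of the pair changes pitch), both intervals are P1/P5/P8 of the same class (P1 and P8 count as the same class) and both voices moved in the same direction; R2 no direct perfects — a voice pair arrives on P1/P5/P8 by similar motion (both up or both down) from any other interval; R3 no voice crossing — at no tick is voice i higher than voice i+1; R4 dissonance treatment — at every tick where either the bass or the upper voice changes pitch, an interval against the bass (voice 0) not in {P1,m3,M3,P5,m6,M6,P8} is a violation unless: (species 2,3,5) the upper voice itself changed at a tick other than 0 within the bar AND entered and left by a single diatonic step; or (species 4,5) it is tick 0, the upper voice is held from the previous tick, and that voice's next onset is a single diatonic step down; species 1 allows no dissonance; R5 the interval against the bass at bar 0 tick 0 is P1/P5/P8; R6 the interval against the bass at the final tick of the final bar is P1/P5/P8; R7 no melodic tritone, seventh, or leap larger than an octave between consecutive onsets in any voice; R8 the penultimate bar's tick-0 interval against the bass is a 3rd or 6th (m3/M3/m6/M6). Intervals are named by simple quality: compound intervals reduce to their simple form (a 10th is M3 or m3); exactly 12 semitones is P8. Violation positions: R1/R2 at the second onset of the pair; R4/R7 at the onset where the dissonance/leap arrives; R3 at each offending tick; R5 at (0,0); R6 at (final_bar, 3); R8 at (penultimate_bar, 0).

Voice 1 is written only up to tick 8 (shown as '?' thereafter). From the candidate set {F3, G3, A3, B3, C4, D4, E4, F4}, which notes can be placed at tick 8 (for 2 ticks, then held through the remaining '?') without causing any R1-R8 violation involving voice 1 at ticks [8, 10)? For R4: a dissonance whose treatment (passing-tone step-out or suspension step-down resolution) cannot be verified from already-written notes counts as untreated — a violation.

{A3, C4, D4}

F3: violates R2,R7
G3: violates R4
A3: legal
B3: violates R4
C4: legal
D4: legal
E4: violates R4
F4: violates R7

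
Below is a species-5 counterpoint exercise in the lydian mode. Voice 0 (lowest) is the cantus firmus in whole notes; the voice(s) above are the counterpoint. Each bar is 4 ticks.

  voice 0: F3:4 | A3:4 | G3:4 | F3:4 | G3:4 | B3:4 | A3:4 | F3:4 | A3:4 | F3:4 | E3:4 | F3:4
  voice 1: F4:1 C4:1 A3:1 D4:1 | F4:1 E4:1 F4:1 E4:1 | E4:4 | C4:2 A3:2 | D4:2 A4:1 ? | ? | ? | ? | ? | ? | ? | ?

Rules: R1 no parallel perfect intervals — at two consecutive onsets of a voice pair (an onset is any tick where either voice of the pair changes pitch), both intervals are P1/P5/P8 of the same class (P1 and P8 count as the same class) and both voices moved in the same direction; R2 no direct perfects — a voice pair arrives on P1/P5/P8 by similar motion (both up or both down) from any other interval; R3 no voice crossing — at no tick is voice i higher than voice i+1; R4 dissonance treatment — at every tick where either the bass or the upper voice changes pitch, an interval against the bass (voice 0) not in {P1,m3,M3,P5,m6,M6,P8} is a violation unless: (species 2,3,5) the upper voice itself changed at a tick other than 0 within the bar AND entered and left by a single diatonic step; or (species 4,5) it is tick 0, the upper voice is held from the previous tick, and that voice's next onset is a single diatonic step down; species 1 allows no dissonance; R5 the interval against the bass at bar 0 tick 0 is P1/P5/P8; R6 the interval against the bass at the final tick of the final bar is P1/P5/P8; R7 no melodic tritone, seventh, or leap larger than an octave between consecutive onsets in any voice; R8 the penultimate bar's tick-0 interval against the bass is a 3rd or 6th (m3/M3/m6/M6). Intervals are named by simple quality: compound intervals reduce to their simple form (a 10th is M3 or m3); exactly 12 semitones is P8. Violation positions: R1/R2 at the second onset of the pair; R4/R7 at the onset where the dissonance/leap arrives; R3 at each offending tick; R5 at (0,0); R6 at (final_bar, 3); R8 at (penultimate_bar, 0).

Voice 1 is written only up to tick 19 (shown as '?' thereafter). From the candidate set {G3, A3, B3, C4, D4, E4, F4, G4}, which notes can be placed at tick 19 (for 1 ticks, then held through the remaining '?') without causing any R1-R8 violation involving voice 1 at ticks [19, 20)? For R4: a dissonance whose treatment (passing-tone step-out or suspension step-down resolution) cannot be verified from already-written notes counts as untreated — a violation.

{D4, E4, G4}

G3: violates R7
A3: violates R4
B3: violates R7
C4: violates R4
D4: legal
E4: legal
F4: violates R4
G4: legal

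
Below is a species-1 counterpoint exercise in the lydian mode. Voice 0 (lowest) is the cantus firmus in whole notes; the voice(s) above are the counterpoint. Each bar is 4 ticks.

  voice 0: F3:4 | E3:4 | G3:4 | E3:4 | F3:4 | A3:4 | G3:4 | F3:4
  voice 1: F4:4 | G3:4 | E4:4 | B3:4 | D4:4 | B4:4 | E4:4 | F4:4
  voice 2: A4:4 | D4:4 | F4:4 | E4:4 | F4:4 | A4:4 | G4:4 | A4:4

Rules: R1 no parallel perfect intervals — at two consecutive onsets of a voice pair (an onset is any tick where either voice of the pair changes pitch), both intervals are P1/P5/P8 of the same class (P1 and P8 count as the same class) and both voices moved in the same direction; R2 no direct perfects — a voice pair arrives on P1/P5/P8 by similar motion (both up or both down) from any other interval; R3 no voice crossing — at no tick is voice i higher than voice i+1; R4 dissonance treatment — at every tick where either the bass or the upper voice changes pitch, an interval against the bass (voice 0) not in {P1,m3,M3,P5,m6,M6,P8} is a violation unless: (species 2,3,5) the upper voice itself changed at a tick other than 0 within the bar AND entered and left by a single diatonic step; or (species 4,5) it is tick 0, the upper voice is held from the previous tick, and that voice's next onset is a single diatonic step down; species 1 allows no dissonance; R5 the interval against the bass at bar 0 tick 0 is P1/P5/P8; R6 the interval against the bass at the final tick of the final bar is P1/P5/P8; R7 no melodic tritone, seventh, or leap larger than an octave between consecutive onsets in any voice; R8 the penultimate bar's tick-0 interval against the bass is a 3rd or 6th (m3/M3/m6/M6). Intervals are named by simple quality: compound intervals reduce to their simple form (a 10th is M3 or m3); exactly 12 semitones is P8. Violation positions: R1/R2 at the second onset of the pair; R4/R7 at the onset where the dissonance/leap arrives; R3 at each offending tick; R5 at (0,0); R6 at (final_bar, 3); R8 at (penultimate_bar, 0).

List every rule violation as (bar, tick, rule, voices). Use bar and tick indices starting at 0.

bar 0: v0=F3 v1=F4 v2=A4 downbeat M3
bar 1: v0=E3 v1=G3 v2=D4 downbeat m7
bar 2: v0=G3 v1=E4 v2=F4 downbeat m7
bar 3: v0=E3 v1=B3 v2=E4 downbeat P8
bar 4: v0=F3 v1=D4 v2=F4 downbeat P8
bar 5: v0=A3 v1=B4 v2=A4 downbeat P8
bar 6: v0=G3 v1=E4 v2=G4 downbeat P8
bar 7: v0=F3 v1=F4 v2=A4 downbeat M3
  -> R5 @ bar 0 tick 0 v(0, 2): opens on M3
  -> R2 @ bar 1 tick 0 v(1, 2): F4/A4 M3 -> G3/D4 P5 similar
  -> R4 @ bar 1 tick 0 v(0, 2): E3/D4 m7 untreated
  -> R7 @ bar 1 tick 0 v(1,): F4->G3 leap 10st
  -> R4 @ bar 2 tick 0 v(0, 2): G3/F4 m7 untreated
  -> R2 @ bar 3 tick 0 v(0, 1): G3/E4 M6 -> E3/B3 P5 similar
  -> R2 @ bar 3 tick 0 v(0, 2): G3/F4 m7 -> E3/E4 P8 similar
  -> R1 @ bar 4 tick 0 v(0, 2): E3/E4 P8 -> F3/F4 P8 similar
  -> R1 @ bar 5 tick 0 v(0, 2): F3/F4 P8 -> A3/A4 P8 similar
  -> R3 @ bar 5 tick 0 v(1, 2): B4 above A4
  -> R4 @ bar 5 tick 0 v(0, 1): A3/B4 M2 untreated
  -> R3 @ bar 5 tick 1 v(1, 2): B4 above A4
  -> R3 @ bar 5 tick 2 v(1, 2): B4 above A4
  -> R3 @ bar 5 tick 3 v(1, 2): B4 above A4
  -> R1 @ bar 6 tick 0 v(0, 2): A3/A4 P8 -> G3/G4 P8 similar
  -> R8 @ bar 6 tick 0 v(0, 2): penult P8 not 3rd/6th
  -> R6 @ bar 7 tick 3 v(0, 2): closes on M3

(0, 0, R5, (0, 2))
(1, 0, R2, (1, 2))
(1, 0, R4, (0, 2))
(1, 0, R7, (1,))
(2, 0, R4, (0, 2))
(3, 0, R2, (0, 1))
(3, 0, R2, (0, 2))
(4, 0, R1, (0, 2))
(5, 0, R1, (0, 2))
(5, 0, R3, (1, 2))
(5, 0, R4, (0, 1))
(5, 1, R3, (1, 2))
(5, 2, R3, (1, 2))
(5, 3, R3, (1, 2))
(6, 0, R1, (0, 2))
(6, 0, R8, (0, 2))
(7, 3, R6, (0, 2))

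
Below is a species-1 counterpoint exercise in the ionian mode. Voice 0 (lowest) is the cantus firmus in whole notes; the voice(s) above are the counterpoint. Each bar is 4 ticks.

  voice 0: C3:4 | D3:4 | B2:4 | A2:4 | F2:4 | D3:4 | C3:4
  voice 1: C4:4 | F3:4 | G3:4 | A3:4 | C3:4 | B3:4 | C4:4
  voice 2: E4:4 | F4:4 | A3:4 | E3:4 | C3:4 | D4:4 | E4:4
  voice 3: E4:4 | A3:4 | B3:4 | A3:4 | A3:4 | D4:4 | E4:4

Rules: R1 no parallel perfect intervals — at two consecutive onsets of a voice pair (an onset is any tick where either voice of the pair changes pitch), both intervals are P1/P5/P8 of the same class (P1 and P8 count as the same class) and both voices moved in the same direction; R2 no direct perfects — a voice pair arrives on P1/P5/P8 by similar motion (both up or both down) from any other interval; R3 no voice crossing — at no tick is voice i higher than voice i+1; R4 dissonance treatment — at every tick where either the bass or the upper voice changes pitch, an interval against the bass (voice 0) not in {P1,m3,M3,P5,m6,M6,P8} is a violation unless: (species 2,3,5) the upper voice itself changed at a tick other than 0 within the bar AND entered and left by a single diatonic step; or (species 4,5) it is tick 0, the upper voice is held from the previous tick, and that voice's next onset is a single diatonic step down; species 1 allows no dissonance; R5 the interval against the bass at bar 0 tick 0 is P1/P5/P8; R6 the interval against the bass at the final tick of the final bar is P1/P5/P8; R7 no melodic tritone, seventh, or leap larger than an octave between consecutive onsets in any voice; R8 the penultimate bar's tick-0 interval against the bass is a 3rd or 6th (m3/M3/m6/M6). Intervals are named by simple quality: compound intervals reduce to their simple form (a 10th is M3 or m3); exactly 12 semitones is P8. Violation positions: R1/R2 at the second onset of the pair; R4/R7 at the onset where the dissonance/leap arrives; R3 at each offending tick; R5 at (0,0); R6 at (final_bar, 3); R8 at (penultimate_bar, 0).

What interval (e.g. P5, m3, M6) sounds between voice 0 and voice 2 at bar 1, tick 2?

m3

voice 0=D3 voice 2=F4 -> m3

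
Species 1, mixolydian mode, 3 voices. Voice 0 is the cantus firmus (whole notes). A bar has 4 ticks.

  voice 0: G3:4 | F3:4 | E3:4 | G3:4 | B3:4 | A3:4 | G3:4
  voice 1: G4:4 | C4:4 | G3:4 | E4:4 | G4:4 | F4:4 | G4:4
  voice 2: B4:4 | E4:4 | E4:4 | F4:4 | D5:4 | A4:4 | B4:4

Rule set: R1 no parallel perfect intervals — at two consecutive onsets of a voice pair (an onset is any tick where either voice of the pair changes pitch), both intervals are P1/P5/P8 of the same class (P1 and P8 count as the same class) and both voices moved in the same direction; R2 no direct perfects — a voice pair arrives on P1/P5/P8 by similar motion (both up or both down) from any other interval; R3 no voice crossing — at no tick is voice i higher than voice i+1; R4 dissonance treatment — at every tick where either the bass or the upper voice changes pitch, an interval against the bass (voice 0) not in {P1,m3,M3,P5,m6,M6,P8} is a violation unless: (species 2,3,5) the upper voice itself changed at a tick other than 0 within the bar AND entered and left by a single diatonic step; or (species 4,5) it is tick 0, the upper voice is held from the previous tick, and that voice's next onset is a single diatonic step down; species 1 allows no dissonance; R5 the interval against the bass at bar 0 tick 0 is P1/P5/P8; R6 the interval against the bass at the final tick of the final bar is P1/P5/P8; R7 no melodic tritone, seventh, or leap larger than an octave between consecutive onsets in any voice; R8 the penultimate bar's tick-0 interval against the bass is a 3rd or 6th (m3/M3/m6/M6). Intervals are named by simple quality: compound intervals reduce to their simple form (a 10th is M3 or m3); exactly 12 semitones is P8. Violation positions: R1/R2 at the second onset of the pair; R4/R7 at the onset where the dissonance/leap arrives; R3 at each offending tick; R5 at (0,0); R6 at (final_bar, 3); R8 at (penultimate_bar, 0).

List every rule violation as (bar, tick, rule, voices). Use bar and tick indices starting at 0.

(0, 0, R5, (0, 2))
(1, 0, R2, (0, 1))
(1, 0, R4, (0, 2))
(3, 0, R4, (0, 2))
(4, 0, R2, (1, 2))
(5, 0, R2, (0, 2))
(5, 0, R8, (0, 2))
(6, 3, R6, (0, 2))

bar 0: v0=G3 v1=G4 v2=B4 downbeat M3
bar 1: v0=F3 v1=C4 v2=E4 downbeat M7
bar 2: v0=E3 v1=G3 v2=E4 downbeat P8
bar 3: v0=G3 v1=E4 v2=F4 downbeat m7
bar 4: v0=B3 v1=G4 v2=D5 downbeat m3
bar 5: v0=A3 v1=F4 v2=A4 downbeat P8
bar 6: v0=G3 v1=G4 v2=B4 downbeat M3
  -> R5 @ bar 0 tick 0 v(0, 2): opens on M3
  -> R2 @ bar 1 tick 0 v(0, 1): G3/G4 P8 -> F3/C4 P5 similar
  -> R4 @ bar 1 tick 0 v(0, 2): F3/E4 M7 untreated
  -> R4 @ bar 3 tick 0 v(0, 2): G3/F4 m7 untreated
  -> R2 @ bar 4 tick 0 v(1, 2): E4/F4 m2 -> G4/D5 P5 similar
  -> R2 @ bar 5 tick 0 v(0, 2): B3/D5 m3 -> A3/A4 P8 similar
  -> R8 @ bar 5 tick 0 v(0, 2): penult P8 not 3rd/6th
  -> R6 @ bar 6 tick 3 v(0, 2): closes on M3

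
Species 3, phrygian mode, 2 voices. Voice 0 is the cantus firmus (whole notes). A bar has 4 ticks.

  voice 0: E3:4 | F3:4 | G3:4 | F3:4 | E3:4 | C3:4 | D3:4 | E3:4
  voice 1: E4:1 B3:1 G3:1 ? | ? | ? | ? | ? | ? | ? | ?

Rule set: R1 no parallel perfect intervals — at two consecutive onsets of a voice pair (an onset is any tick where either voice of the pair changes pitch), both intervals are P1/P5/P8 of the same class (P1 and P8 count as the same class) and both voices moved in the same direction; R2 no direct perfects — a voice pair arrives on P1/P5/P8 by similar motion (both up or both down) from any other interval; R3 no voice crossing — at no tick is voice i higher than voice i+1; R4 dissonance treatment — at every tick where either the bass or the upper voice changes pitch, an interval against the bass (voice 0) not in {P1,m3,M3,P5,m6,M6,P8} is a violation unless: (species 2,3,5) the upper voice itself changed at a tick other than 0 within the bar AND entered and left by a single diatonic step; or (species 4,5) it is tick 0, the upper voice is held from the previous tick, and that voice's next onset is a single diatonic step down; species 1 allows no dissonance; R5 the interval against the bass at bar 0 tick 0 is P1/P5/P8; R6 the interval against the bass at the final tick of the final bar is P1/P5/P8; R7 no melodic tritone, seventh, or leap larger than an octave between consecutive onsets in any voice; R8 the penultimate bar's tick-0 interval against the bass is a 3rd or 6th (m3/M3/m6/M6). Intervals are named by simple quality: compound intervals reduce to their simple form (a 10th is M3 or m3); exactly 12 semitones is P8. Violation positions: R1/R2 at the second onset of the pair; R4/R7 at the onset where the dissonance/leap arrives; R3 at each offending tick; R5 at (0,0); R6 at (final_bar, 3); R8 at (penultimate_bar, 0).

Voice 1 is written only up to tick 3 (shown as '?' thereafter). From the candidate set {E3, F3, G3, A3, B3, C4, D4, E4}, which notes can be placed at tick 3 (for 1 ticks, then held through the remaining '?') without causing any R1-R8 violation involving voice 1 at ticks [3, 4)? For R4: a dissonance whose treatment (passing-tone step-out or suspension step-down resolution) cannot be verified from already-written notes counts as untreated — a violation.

{B3, C4, E3, E4, G3}

E3: legal
F3: violates R4
G3: legal
A3: violates R4
B3: legal
C4: legal
D4: violates R4
E4: legal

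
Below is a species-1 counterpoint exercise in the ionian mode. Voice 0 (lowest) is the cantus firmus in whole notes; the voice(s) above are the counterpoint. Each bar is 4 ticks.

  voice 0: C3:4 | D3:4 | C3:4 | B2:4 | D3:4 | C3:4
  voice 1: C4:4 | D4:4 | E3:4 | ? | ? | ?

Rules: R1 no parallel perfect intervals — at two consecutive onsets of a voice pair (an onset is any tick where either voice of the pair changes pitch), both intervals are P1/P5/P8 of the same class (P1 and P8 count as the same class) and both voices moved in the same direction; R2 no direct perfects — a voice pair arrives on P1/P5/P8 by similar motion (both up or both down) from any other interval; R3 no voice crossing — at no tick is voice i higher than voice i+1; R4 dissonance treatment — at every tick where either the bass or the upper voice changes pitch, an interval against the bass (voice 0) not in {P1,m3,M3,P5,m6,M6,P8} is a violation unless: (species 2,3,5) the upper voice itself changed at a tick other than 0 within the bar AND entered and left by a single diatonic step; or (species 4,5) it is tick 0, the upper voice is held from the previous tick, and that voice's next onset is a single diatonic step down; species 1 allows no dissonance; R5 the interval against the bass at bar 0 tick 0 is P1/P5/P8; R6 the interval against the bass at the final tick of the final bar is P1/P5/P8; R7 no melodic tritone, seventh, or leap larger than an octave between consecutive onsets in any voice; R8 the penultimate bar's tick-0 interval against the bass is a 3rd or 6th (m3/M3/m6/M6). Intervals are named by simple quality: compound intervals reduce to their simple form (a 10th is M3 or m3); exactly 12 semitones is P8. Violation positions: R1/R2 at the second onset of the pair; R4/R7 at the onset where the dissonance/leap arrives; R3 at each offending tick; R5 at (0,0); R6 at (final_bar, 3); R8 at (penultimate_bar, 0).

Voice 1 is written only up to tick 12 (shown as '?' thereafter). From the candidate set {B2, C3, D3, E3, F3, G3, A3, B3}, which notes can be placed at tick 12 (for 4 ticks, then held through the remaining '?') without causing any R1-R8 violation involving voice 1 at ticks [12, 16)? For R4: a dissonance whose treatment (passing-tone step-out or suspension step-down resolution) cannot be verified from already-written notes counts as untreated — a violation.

B2: violates R2
C3: violates R4
D3: legal
E3: violates R4
F3: violates R4
G3: legal
A3: violates R4
B3: legal

{B3, D3, G3}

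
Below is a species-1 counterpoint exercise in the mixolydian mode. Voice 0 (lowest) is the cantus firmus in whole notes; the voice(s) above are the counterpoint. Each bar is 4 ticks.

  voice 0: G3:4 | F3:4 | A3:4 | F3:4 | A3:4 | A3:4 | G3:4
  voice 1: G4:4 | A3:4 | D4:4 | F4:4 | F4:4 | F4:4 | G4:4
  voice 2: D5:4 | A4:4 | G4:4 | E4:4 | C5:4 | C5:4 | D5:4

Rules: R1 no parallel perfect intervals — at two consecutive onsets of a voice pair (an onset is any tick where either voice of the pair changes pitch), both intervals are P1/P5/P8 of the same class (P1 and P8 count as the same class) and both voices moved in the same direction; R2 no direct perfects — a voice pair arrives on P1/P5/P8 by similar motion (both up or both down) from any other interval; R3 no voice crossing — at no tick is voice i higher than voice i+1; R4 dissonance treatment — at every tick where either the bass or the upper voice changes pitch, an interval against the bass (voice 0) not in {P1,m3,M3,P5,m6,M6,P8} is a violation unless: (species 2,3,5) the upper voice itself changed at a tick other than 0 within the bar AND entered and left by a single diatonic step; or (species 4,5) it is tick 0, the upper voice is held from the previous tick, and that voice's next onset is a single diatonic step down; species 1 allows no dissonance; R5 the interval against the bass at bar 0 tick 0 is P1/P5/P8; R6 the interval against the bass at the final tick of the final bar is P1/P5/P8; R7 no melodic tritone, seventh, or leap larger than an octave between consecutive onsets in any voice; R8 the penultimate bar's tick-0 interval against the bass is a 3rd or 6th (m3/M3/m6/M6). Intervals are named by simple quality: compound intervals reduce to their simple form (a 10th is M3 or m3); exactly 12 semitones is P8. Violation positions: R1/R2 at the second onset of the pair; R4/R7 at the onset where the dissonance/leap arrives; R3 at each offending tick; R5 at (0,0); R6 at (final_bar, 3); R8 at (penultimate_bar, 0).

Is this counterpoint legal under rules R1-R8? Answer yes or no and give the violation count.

bar 0: v0=G3 v1=G4 v2=D5 (P5)
bar 1: v0=F3 v1=A3 v2=A4 (M3)
bar 2: v0=A3 v1=D4 v2=G4 (m7)
bar 3: v0=F3 v1=F4 v2=E4 (M7)
bar 4: v0=A3 v1=F4 v2=C5 (m3)
bar 5: v0=A3 v1=F4 v2=C5 (m3)
bar 6: v0=G3 v1=G4 v2=D5 (P5)
  R2 @ bar1.0: G4/D5 P5 -> A3/A4 P8 similar
  R7 @ bar1.0: G4->A3 leap 10st
  R4 @ bar2.0: A3/D4 P4 untreated
  R4 @ bar2.0: A3/G4 m7 untreated
  R3 @ bar3.0: F4 above E4
  R4 @ bar3.0: F3/E4 M7 untreated
  R3 @ bar3.1: F4 above E4
  R3 @ bar3.2: F4 above E4
  R3 @ bar3.3: F4 above E4
  R1 @ bar6.0: F4/C5 P5 -> G4/D5 P5 similar

No (10 violations)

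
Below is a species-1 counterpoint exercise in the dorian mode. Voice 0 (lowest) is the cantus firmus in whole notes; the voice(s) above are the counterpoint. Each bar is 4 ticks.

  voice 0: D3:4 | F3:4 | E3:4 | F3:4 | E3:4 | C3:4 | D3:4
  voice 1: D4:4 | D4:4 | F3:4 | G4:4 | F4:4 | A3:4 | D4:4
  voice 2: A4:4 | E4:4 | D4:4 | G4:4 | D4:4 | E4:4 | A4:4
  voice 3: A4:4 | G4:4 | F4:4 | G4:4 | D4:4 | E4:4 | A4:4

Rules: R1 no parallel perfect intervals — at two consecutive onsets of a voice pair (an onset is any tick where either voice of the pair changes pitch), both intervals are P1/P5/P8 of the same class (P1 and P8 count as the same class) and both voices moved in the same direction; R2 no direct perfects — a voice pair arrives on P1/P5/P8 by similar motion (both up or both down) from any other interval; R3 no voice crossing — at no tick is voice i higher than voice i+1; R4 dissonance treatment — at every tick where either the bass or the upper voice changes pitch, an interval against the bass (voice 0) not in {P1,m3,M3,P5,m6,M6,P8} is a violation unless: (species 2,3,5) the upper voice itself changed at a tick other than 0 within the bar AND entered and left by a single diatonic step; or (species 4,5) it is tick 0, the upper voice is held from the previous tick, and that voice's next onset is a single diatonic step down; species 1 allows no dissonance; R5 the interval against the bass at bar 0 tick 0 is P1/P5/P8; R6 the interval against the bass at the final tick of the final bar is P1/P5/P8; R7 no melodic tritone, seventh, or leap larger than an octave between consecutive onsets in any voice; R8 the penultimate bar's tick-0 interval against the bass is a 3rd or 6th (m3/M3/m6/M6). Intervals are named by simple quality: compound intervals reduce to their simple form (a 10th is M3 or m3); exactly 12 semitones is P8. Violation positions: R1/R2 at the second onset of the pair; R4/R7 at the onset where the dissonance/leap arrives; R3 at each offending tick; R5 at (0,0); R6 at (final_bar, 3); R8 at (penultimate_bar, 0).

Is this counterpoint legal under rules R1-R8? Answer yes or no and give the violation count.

No (28 violations)

bar 0: v0=D3 v1=D4 v2=A4 v3=A4 (P5)
bar 1: v0=F3 v1=D4 v2=E4 v3=G4 (M2)
bar 2: v0=E3 v1=F3 v2=D4 v3=F4 (m2)
bar 3: v0=F3 v1=G4 v2=G4 v3=G4 (M2)
bar 4: v0=E3 v1=F4 v2=D4 v3=D4 (m7)
bar 5: v0=C3 v1=A3 v2=E4 v3=E4 (M3)
bar 6: v0=D3 v1=D4 v2=A4 v3=A4 (P5)
  R4 @ bar1.0: F3/E4 M7 untreated
  R4 @ bar1.0: F3/G4 M2 untreated
  R2 @ bar2.0: D4/G4 P4 -> F3/F4 P8 similar
  R4 @ bar2.0: E3/F3 m2 untreated
  R4 @ bar2.0: E3/D4 m7 untreated
  R4 @ bar2.0: E3/F4 m2 untreated
  R1 @ bar3.0: F3/F4 P8 -> G4/G4 P1 similar
  R2 @ bar3.0: F3/D4 M6 -> G4/G4 P1 similar
  R2 @ bar3.0: D4/F4 m3 -> G4/G4 P1 similar
  R4 @ bar3.0: F3/G4 M2 untreated
  R4 @ bar3.0: F3/G4 M2 untreated
  R4 @ bar3.0: F3/G4 M2 untreated
  R7 @ bar3.0: F3->G4 leap 14st
  R1 @ bar4.0: G4/G4 P1 -> D4/D4 P1 similar
  R3 @ bar4.0: F4 above D4
  R4 @ bar4.0: E3/F4 m2 untreated
  R4 @ bar4.0: E3/D4 m7 untreated
  R4 @ bar4.0: E3/D4 m7 untreated
  R3 @ bar4.1: F4 above D4
  R3 @ bar4.2: F4 above D4
  R3 @ bar4.3: F4 above D4
  R1 @ bar5.0: D4/D4 P1 -> E4/E4 P1 similar
  R1 @ bar6.0: A3/E4 P5 -> D4/A4 P5 similar
  R1 @ bar6.0: A3/E4 P5 -> D4/A4 P5 similar
  R1 @ bar6.0: E4/E4 P1 -> A4/A4 P1 similar
  R2 @ bar6.0: C3/A3 M6 -> D3/D4 P8 similar
  R2 @ bar6.0: C3/E4 M3 -> D3/A4 P5 similar
  R2 @ bar6.0: C3/E4 M3 -> D3/A4 P5 similar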